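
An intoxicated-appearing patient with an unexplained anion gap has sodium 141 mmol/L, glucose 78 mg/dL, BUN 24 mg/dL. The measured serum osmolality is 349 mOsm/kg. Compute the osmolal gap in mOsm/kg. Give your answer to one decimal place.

54.1 mOsm/kg

Calculated osmolality = 2·Na + glucose/18 + BUN/2.8
= 2·141 + 78/18 + 24/2.8
= 282 + 4.33 + 8.57
= 294.9 mOsm/kg ≈ 294.9 mOsm/kg
Osmolar gap = measured − calculated = 349 − 294.9 = 54.1 mOsm/kg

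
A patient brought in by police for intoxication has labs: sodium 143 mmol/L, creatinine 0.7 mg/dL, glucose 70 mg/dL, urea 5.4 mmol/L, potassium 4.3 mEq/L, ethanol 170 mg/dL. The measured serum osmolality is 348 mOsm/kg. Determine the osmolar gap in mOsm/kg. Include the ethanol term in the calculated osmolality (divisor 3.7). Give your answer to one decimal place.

Calculated osmolality = 2·Na + glucose/18 + urea + ethanol/3.7
= 2·143 + 70/18 + 5.4 + 170/3.7
= 286 + 3.89 + 5.40 + 45.95
= 341.24 mOsm/kg ≈ 341.2 mOsm/kg
Osmolar gap = measured − calculated = 348 − 341.2 = 6.8 mOsm/kg

6.8 mOsm/kg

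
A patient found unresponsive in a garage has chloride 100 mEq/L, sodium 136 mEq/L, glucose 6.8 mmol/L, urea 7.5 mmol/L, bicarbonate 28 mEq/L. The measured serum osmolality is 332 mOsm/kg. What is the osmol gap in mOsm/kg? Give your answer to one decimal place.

45.7 mOsm/kg

Calculated osmolality = 2·Na + glucose + urea
= 2·136 + 6.8 + 7.5
= 272 + 6.80 + 7.50
= 286.3 mOsm/kg ≈ 286.3 mOsm/kg
Osmolar gap = measured − calculated = 332 − 286.3 = 45.7 mOsm/kg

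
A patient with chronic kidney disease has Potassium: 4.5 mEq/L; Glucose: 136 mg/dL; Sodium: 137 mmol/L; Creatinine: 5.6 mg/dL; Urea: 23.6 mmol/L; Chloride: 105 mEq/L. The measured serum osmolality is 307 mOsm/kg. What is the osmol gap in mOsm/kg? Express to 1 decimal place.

1.8 mOsm/kg

Calculated osmolality = 2·Na + glucose/18 + urea
= 2·137 + 136/18 + 23.6
= 274 + 7.56 + 23.60
= 305.16 mOsm/kg ≈ 305.2 mOsm/kg
Osmolar gap = measured − calculated = 307 − 305.2 = 1.8 mOsm/kg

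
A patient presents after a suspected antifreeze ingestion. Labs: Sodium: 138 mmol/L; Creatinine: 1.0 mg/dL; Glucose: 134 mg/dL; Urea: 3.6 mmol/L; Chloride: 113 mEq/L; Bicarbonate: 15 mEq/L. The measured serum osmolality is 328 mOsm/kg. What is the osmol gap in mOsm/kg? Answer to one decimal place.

41.0 mOsm/kg

Calculated osmolality = 2·Na + glucose/18 + urea
= 2·138 + 134/18 + 3.6
= 276 + 7.44 + 3.60
= 287.04 mOsm/kg ≈ 287.0 mOsm/kg
Osmolar gap = measured − calculated = 328 − 287.0 = 41.0 mOsm/kg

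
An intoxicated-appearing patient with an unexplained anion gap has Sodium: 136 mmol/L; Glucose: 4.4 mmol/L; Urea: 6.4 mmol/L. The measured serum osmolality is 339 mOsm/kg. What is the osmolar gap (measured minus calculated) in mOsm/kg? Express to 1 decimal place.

56.2 mOsm/kg

Calculated osmolality = 2·Na + glucose + urea
= 2·136 + 4.4 + 6.4
= 272 + 4.40 + 6.40
= 282.8 mOsm/kg ≈ 282.8 mOsm/kg
Osmolar gap = measured − calculated = 339 − 282.8 = 56.2 mOsm/kg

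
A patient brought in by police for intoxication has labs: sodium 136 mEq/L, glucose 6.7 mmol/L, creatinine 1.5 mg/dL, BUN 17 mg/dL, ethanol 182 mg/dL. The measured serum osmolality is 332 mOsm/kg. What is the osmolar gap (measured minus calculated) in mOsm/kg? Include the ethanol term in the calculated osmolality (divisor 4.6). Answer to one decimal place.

7.7 mOsm/kg

Calculated osmolality = 2·Na + glucose + BUN/2.8 + ethanol/4.6
= 2·136 + 6.7 + 17/2.8 + 182/4.6
= 272 + 6.70 + 6.07 + 39.57
= 324.34 mOsm/kg ≈ 324.3 mOsm/kg
Osmolar gap = measured − calculated = 332 − 324.3 = 7.7 mOsm/kg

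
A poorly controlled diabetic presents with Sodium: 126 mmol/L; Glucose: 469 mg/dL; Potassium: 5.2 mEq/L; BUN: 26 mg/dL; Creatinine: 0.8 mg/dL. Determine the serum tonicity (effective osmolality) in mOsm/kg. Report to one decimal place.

Effective osmolality excludes urea (freely permeant across cell membranes):
2·Na + glucose/18
= 2·126 + 469/18
= 252 + 26.06
= 278.06 mOsm/kg

278.1 mOsm/kg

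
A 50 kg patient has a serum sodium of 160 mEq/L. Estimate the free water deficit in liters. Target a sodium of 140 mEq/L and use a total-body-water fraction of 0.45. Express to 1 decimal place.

TBW = 0.45 · 50 = 22.5 L
Free water deficit = TBW · (Na/140 − 1)
= 22.5 · (160/140 − 1)
= 22.5 · 0.1429
= 3.22 L

3.2 L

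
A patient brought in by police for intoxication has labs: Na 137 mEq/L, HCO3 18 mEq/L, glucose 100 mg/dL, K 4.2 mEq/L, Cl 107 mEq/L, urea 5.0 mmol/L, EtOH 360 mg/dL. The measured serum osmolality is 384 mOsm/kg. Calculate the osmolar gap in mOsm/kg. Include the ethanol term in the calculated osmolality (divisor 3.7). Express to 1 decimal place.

2.1 mOsm/kg

Calculated osmolality = 2·Na + glucose/18 + urea + ethanol/3.7
= 2·137 + 100/18 + 5 + 360/3.7
= 274 + 5.56 + 5 + 97.30
= 381.86 mOsm/kg ≈ 381.9 mOsm/kg
Osmolar gap = measured − calculated = 384 − 381.9 = 2.1 mOsm/kg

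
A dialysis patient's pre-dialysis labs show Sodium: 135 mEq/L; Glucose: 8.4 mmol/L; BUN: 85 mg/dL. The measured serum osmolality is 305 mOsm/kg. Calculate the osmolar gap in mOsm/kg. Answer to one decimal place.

-3.8 mOsm/kg

Calculated osmolality = 2·Na + glucose + BUN/2.8
= 2·135 + 8.4 + 85/2.8
= 270 + 8.40 + 30.36
= 308.76 mOsm/kg ≈ 308.8 mOsm/kg
Osmolar gap = measured − calculated = 305 − 308.8 = -3.8 mOsm/kg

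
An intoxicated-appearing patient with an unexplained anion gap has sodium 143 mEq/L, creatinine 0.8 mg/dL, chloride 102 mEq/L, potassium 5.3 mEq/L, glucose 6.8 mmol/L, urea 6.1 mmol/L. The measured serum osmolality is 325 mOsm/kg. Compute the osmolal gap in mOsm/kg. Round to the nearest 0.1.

26.1 mOsm/kg

Calculated osmolality = 2·Na + glucose + urea
= 2·143 + 6.8 + 6.1
= 286 + 6.80 + 6.10
= 298.9 mOsm/kg ≈ 298.9 mOsm/kg
Osmolar gap = measured − calculated = 325 − 298.9 = 26.1 mOsm/kg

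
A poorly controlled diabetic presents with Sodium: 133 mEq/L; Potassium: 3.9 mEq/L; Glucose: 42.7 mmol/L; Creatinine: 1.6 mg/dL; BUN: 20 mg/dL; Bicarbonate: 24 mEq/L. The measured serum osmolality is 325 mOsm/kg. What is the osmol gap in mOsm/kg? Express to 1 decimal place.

Calculated osmolality = 2·Na + glucose + BUN/2.8
= 2·133 + 42.7 + 20/2.8
= 266 + 42.70 + 7.14
= 315.84 mOsm/kg ≈ 315.8 mOsm/kg
Osmolar gap = measured − calculated = 325 − 315.8 = 9.2 mOsm/kg

9.2 mOsm/kg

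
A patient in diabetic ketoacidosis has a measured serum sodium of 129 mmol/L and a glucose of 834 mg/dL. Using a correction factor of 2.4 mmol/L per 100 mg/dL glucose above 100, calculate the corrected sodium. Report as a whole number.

Corrected Na = measured Na + 2.4 · (glucose − 100)/100
= 129 + 2.4 · (834 − 100)/100
= 129 + 17.6
= 146.6 mmol/L

147 mmol/L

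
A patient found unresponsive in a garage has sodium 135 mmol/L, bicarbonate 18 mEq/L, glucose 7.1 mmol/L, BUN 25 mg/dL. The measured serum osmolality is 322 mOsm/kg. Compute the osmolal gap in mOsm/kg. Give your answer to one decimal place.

36.0 mOsm/kg

Calculated osmolality = 2·Na + glucose + BUN/2.8
= 2·135 + 7.1 + 25/2.8
= 270 + 7.10 + 8.93
= 286.03 mOsm/kg ≈ 286.0 mOsm/kg
Osmolar gap = measured − calculated = 322 − 286.0 = 36.0 mOsm/kg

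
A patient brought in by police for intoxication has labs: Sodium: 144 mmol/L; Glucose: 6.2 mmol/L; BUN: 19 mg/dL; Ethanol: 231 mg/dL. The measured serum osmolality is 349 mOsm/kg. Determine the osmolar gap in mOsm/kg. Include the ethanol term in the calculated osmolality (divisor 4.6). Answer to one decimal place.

-2.2 mOsm/kg

Calculated osmolality = 2·Na + glucose + BUN/2.8 + ethanol/4.6
= 2·144 + 6.2 + 19/2.8 + 231/4.6
= 288 + 6.20 + 6.79 + 50.22
= 351.21 mOsm/kg ≈ 351.2 mOsm/kg
Osmolar gap = measured − calculated = 349 − 351.2 = -2.2 mOsm/kg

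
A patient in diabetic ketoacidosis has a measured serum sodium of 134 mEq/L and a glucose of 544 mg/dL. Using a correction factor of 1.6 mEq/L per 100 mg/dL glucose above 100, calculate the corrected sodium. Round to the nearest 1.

141 mEq/L

Corrected Na = measured Na + 1.6 · (glucose − 100)/100
= 134 + 1.6 · (544 − 100)/100
= 134 + 7.1
= 141.1 mEq/L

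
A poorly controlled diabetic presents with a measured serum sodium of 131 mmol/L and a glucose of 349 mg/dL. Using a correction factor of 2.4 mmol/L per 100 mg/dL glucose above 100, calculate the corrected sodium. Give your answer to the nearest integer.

Corrected Na = measured Na + 2.4 · (glucose − 100)/100
= 131 + 2.4 · (349 − 100)/100
= 131 + 6
= 137 mmol/L

137 mmol/L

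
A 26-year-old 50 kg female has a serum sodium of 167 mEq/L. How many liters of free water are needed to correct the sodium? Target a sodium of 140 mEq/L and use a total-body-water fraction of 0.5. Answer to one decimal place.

TBW = 0.5 · 50 = 25 L
Free water deficit = TBW · (Na/140 − 1)
= 25 · (167/140 − 1)
= 25 · 0.1929
= 4.82 L

4.8 L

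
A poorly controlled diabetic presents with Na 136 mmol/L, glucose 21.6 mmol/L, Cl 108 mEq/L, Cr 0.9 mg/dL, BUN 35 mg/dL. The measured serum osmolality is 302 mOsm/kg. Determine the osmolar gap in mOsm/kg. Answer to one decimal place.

Calculated osmolality = 2·Na + glucose + BUN/2.8
= 2·136 + 21.6 + 35/2.8
= 272 + 21.60 + 12.50
= 306.1 mOsm/kg ≈ 306.1 mOsm/kg
Osmolar gap = measured − calculated = 302 − 306.1 = -4.1 mOsm/kg

-4.1 mOsm/kg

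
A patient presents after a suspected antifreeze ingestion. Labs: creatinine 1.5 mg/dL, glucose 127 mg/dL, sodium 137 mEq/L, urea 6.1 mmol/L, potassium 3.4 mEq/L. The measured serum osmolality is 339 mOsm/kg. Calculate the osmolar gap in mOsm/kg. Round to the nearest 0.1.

Calculated osmolality = 2·Na + glucose/18 + urea
= 2·137 + 127/18 + 6.1
= 274 + 7.06 + 6.10
= 287.16 mOsm/kg ≈ 287.2 mOsm/kg
Osmolar gap = measured − calculated = 339 − 287.2 = 51.8 mOsm/kg

51.8 mOsm/kg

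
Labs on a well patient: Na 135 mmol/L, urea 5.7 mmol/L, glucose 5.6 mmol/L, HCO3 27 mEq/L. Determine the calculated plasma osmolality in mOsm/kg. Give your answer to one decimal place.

Calculated osmolality = 2·Na + glucose + urea
= 2·135 + 5.6 + 5.7
= 270 + 5.60 + 5.70
= 281.3 mOsm/kg

281.3 mOsm/kg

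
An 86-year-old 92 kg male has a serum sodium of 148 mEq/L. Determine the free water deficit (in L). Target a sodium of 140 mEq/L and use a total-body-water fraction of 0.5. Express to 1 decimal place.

TBW = 0.5 · 92 = 46 L
Free water deficit = TBW · (Na/140 − 1)
= 46 · (148/140 − 1)
= 46 · 0.0571
= 2.63 L

2.6 L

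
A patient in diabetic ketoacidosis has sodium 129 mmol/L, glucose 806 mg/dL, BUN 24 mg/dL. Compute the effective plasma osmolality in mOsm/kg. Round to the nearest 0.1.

Effective osmolality excludes urea (freely permeant across cell membranes):
2·Na + glucose/18
= 2·129 + 806/18
= 258 + 44.78
= 302.78 mOsm/kg

302.8 mOsm/kg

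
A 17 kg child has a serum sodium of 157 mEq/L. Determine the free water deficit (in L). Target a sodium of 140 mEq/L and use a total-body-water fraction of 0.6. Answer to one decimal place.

1.2 L

TBW = 0.6 · 17 = 10.2 L
Free water deficit = TBW · (Na/140 − 1)
= 10.2 · (157/140 − 1)
= 10.2 · 0.1214
= 1.24 L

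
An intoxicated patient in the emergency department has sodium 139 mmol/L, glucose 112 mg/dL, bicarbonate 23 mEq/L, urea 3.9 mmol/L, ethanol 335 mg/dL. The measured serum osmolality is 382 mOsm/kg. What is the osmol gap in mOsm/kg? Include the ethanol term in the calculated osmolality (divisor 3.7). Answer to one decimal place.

Calculated osmolality = 2·Na + glucose/18 + urea + ethanol/3.7
= 2·139 + 112/18 + 3.9 + 335/3.7
= 278 + 6.22 + 3.90 + 90.54
= 378.66 mOsm/kg ≈ 378.7 mOsm/kg
Osmolar gap = measured − calculated = 382 − 378.7 = 3.3 mOsm/kg

3.3 mOsm/kg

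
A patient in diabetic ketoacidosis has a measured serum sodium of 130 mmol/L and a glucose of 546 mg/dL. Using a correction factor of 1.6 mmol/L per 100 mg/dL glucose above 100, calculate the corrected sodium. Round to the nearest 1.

137 mmol/L

Corrected Na = measured Na + 1.6 · (glucose − 100)/100
= 130 + 1.6 · (546 − 100)/100
= 130 + 7.1
= 137.1 mmol/L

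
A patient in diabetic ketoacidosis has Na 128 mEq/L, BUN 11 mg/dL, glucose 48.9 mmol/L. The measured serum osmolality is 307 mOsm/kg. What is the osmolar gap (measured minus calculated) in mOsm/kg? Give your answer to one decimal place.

-1.8 mOsm/kg

Calculated osmolality = 2·Na + glucose + BUN/2.8
= 2·128 + 48.9 + 11/2.8
= 256 + 48.90 + 3.93
= 308.83 mOsm/kg ≈ 308.8 mOsm/kg
Osmolar gap = measured − calculated = 307 − 308.8 = -1.8 mOsm/kg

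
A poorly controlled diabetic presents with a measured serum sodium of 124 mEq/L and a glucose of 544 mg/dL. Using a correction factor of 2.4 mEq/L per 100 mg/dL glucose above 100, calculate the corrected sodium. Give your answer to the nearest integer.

Corrected Na = measured Na + 2.4 · (glucose − 100)/100
= 124 + 2.4 · (544 − 100)/100
= 124 + 10.7
= 134.7 mEq/L

135 mEq/L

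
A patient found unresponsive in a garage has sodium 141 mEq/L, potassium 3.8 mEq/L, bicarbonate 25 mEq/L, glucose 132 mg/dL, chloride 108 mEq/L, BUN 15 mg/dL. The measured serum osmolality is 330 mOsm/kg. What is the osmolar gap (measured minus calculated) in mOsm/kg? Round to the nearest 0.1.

35.3 mOsm/kg

Calculated osmolality = 2·Na + glucose/18 + BUN/2.8
= 2·141 + 132/18 + 15/2.8
= 282 + 7.33 + 5.36
= 294.69 mOsm/kg ≈ 294.7 mOsm/kg
Osmolar gap = measured − calculated = 330 − 294.7 = 35.3 mOsm/kg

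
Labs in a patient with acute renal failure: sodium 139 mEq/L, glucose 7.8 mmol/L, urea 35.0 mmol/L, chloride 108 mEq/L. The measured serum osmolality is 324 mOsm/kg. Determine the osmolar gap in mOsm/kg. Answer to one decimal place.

Calculated osmolality = 2·Na + glucose + urea
= 2·139 + 7.8 + 35
= 278 + 7.80 + 35
= 320.8 mOsm/kg ≈ 320.8 mOsm/kg
Osmolar gap = measured − calculated = 324 − 320.8 = 3.2 mOsm/kg

3.2 mOsm/kg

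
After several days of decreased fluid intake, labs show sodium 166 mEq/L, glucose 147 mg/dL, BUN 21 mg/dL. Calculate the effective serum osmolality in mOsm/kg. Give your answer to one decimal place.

340.2 mOsm/kg

Effective osmolality excludes urea (freely permeant across cell membranes):
2·Na + glucose/18
= 2·166 + 147/18
= 332 + 8.17
= 340.17 mOsm/kg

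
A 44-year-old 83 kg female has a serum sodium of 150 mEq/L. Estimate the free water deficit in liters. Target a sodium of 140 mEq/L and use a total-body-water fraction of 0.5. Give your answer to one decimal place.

3.0 L

TBW = 0.5 · 83 = 41.5 L
Free water deficit = TBW · (Na/140 − 1)
= 41.5 · (150/140 − 1)
= 41.5 · 0.0714
= 2.96 L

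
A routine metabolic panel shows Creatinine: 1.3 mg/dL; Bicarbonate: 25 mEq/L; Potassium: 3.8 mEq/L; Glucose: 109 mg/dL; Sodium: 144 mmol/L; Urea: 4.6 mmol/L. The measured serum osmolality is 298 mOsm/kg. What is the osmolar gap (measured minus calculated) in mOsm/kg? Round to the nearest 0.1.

Calculated osmolality = 2·Na + glucose/18 + urea
= 2·144 + 109/18 + 4.6
= 288 + 6.06 + 4.60
= 298.66 mOsm/kg ≈ 298.7 mOsm/kg
Osmolar gap = measured − calculated = 298 − 298.7 = -0.7 mOsm/kg

-0.7 mOsm/kg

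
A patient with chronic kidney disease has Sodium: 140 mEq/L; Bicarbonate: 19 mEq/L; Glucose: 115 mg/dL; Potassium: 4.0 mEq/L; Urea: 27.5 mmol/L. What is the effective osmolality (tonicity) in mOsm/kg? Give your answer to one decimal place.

Effective osmolality excludes urea (freely permeant across cell membranes):
2·Na + glucose/18
= 2·140 + 115/18
= 280 + 6.39
= 286.39 mOsm/kg

286.4 mOsm/kg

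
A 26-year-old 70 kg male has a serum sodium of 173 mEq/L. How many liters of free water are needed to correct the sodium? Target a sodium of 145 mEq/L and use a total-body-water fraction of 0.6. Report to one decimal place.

8.1 L

TBW = 0.6 · 70 = 42 L
Free water deficit = TBW · (Na/145 − 1)
= 42 · (173/145 − 1)
= 42 · 0.1931
= 8.11 L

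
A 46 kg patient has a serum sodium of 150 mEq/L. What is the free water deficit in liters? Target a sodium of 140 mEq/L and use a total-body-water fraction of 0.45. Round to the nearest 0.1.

TBW = 0.45 · 46 = 20.7 L
Free water deficit = TBW · (Na/140 − 1)
= 20.7 · (150/140 − 1)
= 20.7 · 0.0714
= 1.48 L

1.5 L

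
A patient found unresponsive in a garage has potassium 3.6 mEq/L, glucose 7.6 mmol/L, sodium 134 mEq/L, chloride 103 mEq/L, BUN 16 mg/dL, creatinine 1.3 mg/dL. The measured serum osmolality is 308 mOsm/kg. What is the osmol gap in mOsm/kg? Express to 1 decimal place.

26.7 mOsm/kg

Calculated osmolality = 2·Na + glucose + BUN/2.8
= 2·134 + 7.6 + 16/2.8
= 268 + 7.60 + 5.71
= 281.31 mOsm/kg ≈ 281.3 mOsm/kg
Osmolar gap = measured − calculated = 308 − 281.3 = 26.7 mOsm/kg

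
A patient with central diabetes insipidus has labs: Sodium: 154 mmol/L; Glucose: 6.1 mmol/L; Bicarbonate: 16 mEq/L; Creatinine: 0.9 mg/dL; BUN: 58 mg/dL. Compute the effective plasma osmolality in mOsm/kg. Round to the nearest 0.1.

Effective osmolality excludes urea (freely permeant across cell membranes):
2·Na + glucose
= 2·154 + 6.1
= 308 + 6.1
= 314.1 mOsm/kg

314.1 mOsm/kg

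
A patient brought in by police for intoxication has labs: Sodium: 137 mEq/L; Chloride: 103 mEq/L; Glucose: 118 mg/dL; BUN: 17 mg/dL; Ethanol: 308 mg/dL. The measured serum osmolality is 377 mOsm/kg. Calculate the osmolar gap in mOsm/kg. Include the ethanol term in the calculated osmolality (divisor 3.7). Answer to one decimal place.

7.1 mOsm/kg

Calculated osmolality = 2·Na + glucose/18 + BUN/2.8 + ethanol/3.7
= 2·137 + 118/18 + 17/2.8 + 308/3.7
= 274 + 6.56 + 6.07 + 83.24
= 369.87 mOsm/kg ≈ 369.9 mOsm/kg
Osmolar gap = measured − calculated = 377 − 369.9 = 7.1 mOsm/kg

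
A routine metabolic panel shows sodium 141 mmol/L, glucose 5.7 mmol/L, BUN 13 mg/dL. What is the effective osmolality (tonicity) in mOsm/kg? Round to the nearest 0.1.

287.7 mOsm/kg

Effective osmolality excludes urea (freely permeant across cell membranes):
2·Na + glucose
= 2·141 + 5.7
= 282 + 5.7
= 287.7 mOsm/kg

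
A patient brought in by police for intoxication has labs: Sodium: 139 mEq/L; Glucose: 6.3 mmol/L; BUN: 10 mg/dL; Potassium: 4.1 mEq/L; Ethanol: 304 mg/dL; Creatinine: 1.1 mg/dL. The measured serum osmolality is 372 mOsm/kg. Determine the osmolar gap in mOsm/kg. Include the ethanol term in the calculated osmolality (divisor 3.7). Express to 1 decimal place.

Calculated osmolality = 2·Na + glucose + BUN/2.8 + ethanol/3.7
= 2·139 + 6.3 + 10/2.8 + 304/3.7
= 278 + 6.30 + 3.57 + 82.16
= 370.03 mOsm/kg ≈ 370.0 mOsm/kg
Osmolar gap = measured − calculated = 372 − 370.0 = 2.0 mOsm/kg

2.0 mOsm/kg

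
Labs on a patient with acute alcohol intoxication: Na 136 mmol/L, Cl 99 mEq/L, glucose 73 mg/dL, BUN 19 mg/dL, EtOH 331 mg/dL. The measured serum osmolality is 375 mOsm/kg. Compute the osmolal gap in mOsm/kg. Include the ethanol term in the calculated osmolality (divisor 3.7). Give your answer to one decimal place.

Calculated osmolality = 2·Na + glucose/18 + BUN/2.8 + ethanol/3.7
= 2·136 + 73/18 + 19/2.8 + 331/3.7
= 272 + 4.06 + 6.79 + 89.46
= 372.31 mOsm/kg ≈ 372.3 mOsm/kg
Osmolar gap = measured − calculated = 375 − 372.3 = 2.7 mOsm/kg

2.7 mOsm/kg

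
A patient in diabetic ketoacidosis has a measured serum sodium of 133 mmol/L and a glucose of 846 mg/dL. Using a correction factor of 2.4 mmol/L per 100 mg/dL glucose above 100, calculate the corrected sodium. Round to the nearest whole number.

151 mmol/L

Corrected Na = measured Na + 2.4 · (glucose − 100)/100
= 133 + 2.4 · (846 − 100)/100
= 133 + 17.9
= 150.9 mmol/L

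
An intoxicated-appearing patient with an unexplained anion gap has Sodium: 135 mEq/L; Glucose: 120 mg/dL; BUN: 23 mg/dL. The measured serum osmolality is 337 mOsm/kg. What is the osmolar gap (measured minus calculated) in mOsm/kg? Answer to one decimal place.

52.1 mOsm/kg

Calculated osmolality = 2·Na + glucose/18 + BUN/2.8
= 2·135 + 120/18 + 23/2.8
= 270 + 6.67 + 8.21
= 284.88 mOsm/kg ≈ 284.9 mOsm/kg
Osmolar gap = measured − calculated = 337 − 284.9 = 52.1 mOsm/kg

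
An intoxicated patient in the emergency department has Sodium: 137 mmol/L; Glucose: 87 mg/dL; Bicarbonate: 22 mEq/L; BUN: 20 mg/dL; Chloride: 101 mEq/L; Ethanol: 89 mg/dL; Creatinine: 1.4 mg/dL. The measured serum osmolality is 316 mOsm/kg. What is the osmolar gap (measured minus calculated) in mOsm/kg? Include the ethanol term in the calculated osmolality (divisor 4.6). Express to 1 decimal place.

Calculated osmolality = 2·Na + glucose/18 + BUN/2.8 + ethanol/4.6
= 2·137 + 87/18 + 20/2.8 + 89/4.6
= 274 + 4.83 + 7.14 + 19.35
= 305.32 mOsm/kg ≈ 305.3 mOsm/kg
Osmolar gap = measured − calculated = 316 − 305.3 = 10.7 mOsm/kg

10.7 mOsm/kg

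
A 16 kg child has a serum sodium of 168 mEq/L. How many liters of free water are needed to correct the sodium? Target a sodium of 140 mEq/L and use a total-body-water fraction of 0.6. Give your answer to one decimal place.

TBW = 0.6 · 16 = 9.6 L
Free water deficit = TBW · (Na/140 − 1)
= 9.6 · (168/140 − 1)
= 9.6 · 0.2
= 1.92 L

1.9 L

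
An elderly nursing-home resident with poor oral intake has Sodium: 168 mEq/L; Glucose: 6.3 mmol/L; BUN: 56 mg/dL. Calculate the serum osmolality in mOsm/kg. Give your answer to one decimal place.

362.3 mOsm/kg

Calculated osmolality = 2·Na + glucose + BUN/2.8
= 2·168 + 6.3 + 56/2.8
= 336 + 6.30 + 20
= 362.3 mOsm/kg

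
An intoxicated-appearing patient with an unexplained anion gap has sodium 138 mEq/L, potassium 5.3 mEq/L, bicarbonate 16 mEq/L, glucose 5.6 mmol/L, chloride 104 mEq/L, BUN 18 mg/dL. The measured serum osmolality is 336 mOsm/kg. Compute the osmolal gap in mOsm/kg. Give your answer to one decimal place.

48.0 mOsm/kg

Calculated osmolality = 2·Na + glucose + BUN/2.8
= 2·138 + 5.6 + 18/2.8
= 276 + 5.60 + 6.43
= 288.03 mOsm/kg ≈ 288.0 mOsm/kg
Osmolar gap = measured − calculated = 336 − 288.0 = 48.0 mOsm/kg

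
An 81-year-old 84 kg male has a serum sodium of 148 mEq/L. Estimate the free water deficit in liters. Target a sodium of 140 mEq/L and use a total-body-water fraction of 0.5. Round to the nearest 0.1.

2.4 L

TBW = 0.5 · 84 = 42 L
Free water deficit = TBW · (Na/140 − 1)
= 42 · (148/140 − 1)
= 42 · 0.0571
= 2.4 L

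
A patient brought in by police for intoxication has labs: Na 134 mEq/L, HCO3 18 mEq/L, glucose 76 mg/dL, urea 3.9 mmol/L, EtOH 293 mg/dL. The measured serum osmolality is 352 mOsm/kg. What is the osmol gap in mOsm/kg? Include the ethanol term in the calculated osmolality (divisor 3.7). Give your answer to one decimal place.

Calculated osmolality = 2·Na + glucose/18 + urea + ethanol/3.7
= 2·134 + 76/18 + 3.9 + 293/3.7
= 268 + 4.22 + 3.90 + 79.19
= 355.31 mOsm/kg ≈ 355.3 mOsm/kg
Osmolar gap = measured − calculated = 352 − 355.3 = -3.3 mOsm/kg

-3.3 mOsm/kg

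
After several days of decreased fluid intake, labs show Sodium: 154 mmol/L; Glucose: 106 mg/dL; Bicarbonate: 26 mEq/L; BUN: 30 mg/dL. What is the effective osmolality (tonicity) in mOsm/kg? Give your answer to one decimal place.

313.9 mOsm/kg

Effective osmolality excludes urea (freely permeant across cell membranes):
2·Na + glucose/18
= 2·154 + 106/18
= 308 + 5.89
= 313.89 mOsm/kg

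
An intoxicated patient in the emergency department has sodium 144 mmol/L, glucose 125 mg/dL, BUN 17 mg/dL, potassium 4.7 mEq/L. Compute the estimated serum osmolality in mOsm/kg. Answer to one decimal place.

301.0 mOsm/kg

Calculated osmolality = 2·Na + glucose/18 + BUN/2.8
= 2·144 + 125/18 + 17/2.8
= 288 + 6.94 + 6.07
= 301.01 mOsm/kg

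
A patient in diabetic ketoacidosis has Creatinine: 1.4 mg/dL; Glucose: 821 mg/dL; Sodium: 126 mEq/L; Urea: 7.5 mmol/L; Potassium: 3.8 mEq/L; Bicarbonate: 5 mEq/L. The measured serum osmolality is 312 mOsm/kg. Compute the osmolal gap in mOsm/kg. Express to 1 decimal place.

Calculated osmolality = 2·Na + glucose/18 + urea
= 2·126 + 821/18 + 7.5
= 252 + 45.61 + 7.50
= 305.11 mOsm/kg ≈ 305.1 mOsm/kg
Osmolar gap = measured − calculated = 312 − 305.1 = 6.9 mOsm/kg

6.9 mOsm/kg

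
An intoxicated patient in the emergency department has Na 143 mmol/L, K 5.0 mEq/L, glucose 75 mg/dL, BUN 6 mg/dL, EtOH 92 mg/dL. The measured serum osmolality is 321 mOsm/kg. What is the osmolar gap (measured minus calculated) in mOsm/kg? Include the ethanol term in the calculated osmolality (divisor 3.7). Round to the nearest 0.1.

Calculated osmolality = 2·Na + glucose/18 + BUN/2.8 + ethanol/3.7
= 2·143 + 75/18 + 6/2.8 + 92/3.7
= 286 + 4.17 + 2.14 + 24.86
= 317.17 mOsm/kg ≈ 317.2 mOsm/kg
Osmolar gap = measured − calculated = 321 − 317.2 = 3.8 mOsm/kg

3.8 mOsm/kg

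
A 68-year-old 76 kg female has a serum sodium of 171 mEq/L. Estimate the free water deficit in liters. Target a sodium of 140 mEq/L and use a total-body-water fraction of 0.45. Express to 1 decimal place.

7.6 L

TBW = 0.45 · 76 = 34.2 L
Free water deficit = TBW · (Na/140 − 1)
= 34.2 · (171/140 − 1)
= 34.2 · 0.2214
= 7.57 L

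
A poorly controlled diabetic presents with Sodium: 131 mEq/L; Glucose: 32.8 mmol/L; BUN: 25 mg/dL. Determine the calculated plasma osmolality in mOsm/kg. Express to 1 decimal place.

303.7 mOsm/kg

Calculated osmolality = 2·Na + glucose + BUN/2.8
= 2·131 + 32.8 + 25/2.8
= 262 + 32.80 + 8.93
= 303.73 mOsm/kg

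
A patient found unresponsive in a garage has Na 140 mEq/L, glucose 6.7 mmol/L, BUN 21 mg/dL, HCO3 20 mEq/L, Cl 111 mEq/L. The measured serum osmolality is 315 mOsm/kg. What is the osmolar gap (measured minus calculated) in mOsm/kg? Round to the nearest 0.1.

Calculated osmolality = 2·Na + glucose + BUN/2.8
= 2·140 + 6.7 + 21/2.8
= 280 + 6.70 + 7.50
= 294.2 mOsm/kg ≈ 294.2 mOsm/kg
Osmolar gap = measured − calculated = 315 − 294.2 = 20.8 mOsm/kg

20.8 mOsm/kg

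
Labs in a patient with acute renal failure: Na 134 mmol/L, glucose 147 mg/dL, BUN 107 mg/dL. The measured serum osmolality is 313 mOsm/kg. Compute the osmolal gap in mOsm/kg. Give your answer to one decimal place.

Calculated osmolality = 2·Na + glucose/18 + BUN/2.8
= 2·134 + 147/18 + 107/2.8
= 268 + 8.17 + 38.21
= 314.38 mOsm/kg ≈ 314.4 mOsm/kg
Osmolar gap = measured − calculated = 313 − 314.4 = -1.4 mOsm/kg

-1.4 mOsm/kg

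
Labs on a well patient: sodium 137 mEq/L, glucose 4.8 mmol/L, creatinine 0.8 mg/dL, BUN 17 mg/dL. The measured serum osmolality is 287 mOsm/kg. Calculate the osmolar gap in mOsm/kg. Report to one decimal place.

Calculated osmolality = 2·Na + glucose + BUN/2.8
= 2·137 + 4.8 + 17/2.8
= 274 + 4.80 + 6.07
= 284.87 mOsm/kg ≈ 284.9 mOsm/kg
Osmolar gap = measured − calculated = 287 − 284.9 = 2.1 mOsm/kg

2.1 mOsm/kg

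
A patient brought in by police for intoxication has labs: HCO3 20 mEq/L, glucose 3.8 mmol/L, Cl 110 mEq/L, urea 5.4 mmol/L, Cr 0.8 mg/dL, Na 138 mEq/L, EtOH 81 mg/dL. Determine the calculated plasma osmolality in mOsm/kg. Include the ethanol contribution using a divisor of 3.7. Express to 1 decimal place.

307.1 mOsm/kg

Calculated osmolality = 2·Na + glucose + urea + ethanol/3.7
= 2·138 + 3.8 + 5.4 + 81/3.7
= 276 + 3.80 + 5.40 + 21.89
= 307.09 mOsm/kg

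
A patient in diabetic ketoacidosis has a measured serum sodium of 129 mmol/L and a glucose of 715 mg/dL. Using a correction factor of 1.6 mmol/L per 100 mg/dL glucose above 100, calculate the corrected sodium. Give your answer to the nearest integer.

139 mmol/L

Corrected Na = measured Na + 1.6 · (glucose − 100)/100
= 129 + 1.6 · (715 − 100)/100
= 129 + 9.8
= 138.8 mmol/L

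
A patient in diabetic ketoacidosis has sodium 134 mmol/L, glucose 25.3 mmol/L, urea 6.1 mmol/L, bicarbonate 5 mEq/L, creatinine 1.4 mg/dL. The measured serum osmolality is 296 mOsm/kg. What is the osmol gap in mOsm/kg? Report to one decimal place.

-3.4 mOsm/kg

Calculated osmolality = 2·Na + glucose + urea
= 2·134 + 25.3 + 6.1
= 268 + 25.30 + 6.10
= 299.4 mOsm/kg ≈ 299.4 mOsm/kg
Osmolar gap = measured − calculated = 296 − 299.4 = -3.4 mOsm/kg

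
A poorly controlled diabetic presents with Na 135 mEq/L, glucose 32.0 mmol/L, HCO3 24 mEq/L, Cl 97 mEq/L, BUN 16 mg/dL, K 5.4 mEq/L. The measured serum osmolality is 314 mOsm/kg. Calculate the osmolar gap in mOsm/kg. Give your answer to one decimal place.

6.3 mOsm/kg

Calculated osmolality = 2·Na + glucose + BUN/2.8
= 2·135 + 32 + 16/2.8
= 270 + 32 + 5.71
= 307.71 mOsm/kg ≈ 307.7 mOsm/kg
Osmolar gap = measured − calculated = 314 − 307.7 = 6.3 mOsm/kg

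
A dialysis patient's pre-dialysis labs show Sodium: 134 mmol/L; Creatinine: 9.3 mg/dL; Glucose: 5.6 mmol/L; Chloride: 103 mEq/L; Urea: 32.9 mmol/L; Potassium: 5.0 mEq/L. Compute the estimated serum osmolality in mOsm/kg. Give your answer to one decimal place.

306.5 mOsm/kg

Calculated osmolality = 2·Na + glucose + urea
= 2·134 + 5.6 + 32.9
= 268 + 5.60 + 32.90
= 306.5 mOsm/kg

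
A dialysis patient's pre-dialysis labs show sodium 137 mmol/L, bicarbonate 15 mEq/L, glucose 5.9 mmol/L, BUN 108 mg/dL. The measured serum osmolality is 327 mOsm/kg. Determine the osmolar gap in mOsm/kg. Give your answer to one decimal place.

Calculated osmolality = 2·Na + glucose + BUN/2.8
= 2·137 + 5.9 + 108/2.8
= 274 + 5.90 + 38.57
= 318.47 mOsm/kg ≈ 318.5 mOsm/kg
Osmolar gap = measured − calculated = 327 − 318.5 = 8.5 mOsm/kg

8.5 mOsm/kg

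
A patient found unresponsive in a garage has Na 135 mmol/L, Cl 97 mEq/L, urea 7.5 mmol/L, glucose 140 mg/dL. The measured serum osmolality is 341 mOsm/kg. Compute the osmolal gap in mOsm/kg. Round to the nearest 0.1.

Calculated osmolality = 2·Na + glucose/18 + urea
= 2·135 + 140/18 + 7.5
= 270 + 7.78 + 7.50
= 285.28 mOsm/kg ≈ 285.3 mOsm/kg
Osmolar gap = measured − calculated = 341 − 285.3 = 55.7 mOsm/kg

55.7 mOsm/kg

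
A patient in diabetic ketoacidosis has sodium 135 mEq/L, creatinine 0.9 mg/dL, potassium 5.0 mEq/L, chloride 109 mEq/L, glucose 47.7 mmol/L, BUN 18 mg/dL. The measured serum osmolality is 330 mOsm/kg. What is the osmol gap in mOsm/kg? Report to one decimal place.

5.9 mOsm/kg

Calculated osmolality = 2·Na + glucose + BUN/2.8
= 2·135 + 47.7 + 18/2.8
= 270 + 47.70 + 6.43
= 324.13 mOsm/kg ≈ 324.1 mOsm/kg
Osmolar gap = measured − calculated = 330 − 324.1 = 5.9 mOsm/kg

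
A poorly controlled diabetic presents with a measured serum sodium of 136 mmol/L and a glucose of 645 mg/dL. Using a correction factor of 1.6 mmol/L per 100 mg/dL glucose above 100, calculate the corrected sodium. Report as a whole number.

Corrected Na = measured Na + 1.6 · (glucose − 100)/100
= 136 + 1.6 · (645 − 100)/100
= 136 + 8.7
= 144.7 mmol/L

145 mmol/L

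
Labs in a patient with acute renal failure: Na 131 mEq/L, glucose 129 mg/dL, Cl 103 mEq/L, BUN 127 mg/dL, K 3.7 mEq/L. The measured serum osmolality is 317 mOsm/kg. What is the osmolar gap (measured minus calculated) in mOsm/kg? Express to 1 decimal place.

Calculated osmolality = 2·Na + glucose/18 + BUN/2.8
= 2·131 + 129/18 + 127/2.8
= 262 + 7.17 + 45.36
= 314.53 mOsm/kg ≈ 314.5 mOsm/kg
Osmolar gap = measured − calculated = 317 − 314.5 = 2.5 mOsm/kg

2.5 mOsm/kg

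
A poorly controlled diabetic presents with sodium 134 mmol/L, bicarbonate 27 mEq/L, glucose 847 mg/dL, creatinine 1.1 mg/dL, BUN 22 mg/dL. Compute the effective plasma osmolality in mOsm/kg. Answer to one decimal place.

Effective osmolality excludes urea (freely permeant across cell membranes):
2·Na + glucose/18
= 2·134 + 847/18
= 268 + 47.06
= 315.06 mOsm/kg

315.1 mOsm/kg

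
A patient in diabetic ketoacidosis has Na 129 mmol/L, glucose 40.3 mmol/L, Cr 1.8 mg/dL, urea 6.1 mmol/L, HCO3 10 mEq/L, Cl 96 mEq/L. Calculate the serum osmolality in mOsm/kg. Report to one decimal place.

Calculated osmolality = 2·Na + glucose + urea
= 2·129 + 40.3 + 6.1
= 258 + 40.30 + 6.10
= 304.4 mOsm/kg

304.4 mOsm/kg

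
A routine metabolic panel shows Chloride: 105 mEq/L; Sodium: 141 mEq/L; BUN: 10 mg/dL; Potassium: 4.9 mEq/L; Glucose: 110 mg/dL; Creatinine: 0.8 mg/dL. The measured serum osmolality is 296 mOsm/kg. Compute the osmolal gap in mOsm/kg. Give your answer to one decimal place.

Calculated osmolality = 2·Na + glucose/18 + BUN/2.8
= 2·141 + 110/18 + 10/2.8
= 282 + 6.11 + 3.57
= 291.68 mOsm/kg ≈ 291.7 mOsm/kg
Osmolar gap = measured − calculated = 296 − 291.7 = 4.3 mOsm/kg

4.3 mOsm/kg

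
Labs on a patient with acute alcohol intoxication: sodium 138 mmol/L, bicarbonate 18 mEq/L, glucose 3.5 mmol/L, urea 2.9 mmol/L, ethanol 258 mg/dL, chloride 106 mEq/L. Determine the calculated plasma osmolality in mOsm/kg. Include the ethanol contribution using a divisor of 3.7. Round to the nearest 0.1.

352.1 mOsm/kg

Calculated osmolality = 2·Na + glucose + urea + ethanol/3.7
= 2·138 + 3.5 + 2.9 + 258/3.7
= 276 + 3.50 + 2.90 + 69.73
= 352.13 mOsm/kg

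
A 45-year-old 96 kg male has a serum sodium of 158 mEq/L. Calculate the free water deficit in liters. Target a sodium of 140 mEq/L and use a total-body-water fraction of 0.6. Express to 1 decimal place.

7.4 L

TBW = 0.6 · 96 = 57.6 L
Free water deficit = TBW · (Na/140 − 1)
= 57.6 · (158/140 − 1)
= 57.6 · 0.1286
= 7.41 L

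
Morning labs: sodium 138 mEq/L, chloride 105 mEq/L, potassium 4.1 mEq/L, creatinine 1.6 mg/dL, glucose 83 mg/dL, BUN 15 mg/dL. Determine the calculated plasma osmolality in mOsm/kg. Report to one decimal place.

286.0 mOsm/kg

Calculated osmolality = 2·Na + glucose/18 + BUN/2.8
= 2·138 + 83/18 + 15/2.8
= 276 + 4.61 + 5.36
= 285.97 mOsm/kg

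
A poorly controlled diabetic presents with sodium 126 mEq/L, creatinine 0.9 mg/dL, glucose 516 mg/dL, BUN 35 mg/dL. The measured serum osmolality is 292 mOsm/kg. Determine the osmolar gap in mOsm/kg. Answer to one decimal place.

Calculated osmolality = 2·Na + glucose/18 + BUN/2.8
= 2·126 + 516/18 + 35/2.8
= 252 + 28.67 + 12.50
= 293.17 mOsm/kg ≈ 293.2 mOsm/kg
Osmolar gap = measured − calculated = 292 − 293.2 = -1.2 mOsm/kg

-1.2 mOsm/kg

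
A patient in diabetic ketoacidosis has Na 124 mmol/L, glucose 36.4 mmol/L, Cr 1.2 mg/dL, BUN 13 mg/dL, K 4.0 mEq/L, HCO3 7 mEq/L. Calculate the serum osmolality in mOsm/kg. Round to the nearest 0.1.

Calculated osmolality = 2·Na + glucose + BUN/2.8
= 2·124 + 36.4 + 13/2.8
= 248 + 36.40 + 4.64
= 289.04 mOsm/kg

289.0 mOsm/kg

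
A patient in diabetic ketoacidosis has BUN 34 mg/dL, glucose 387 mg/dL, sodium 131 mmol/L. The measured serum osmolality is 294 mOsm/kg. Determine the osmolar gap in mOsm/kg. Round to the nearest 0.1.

Calculated osmolality = 2·Na + glucose/18 + BUN/2.8
= 2·131 + 387/18 + 34/2.8
= 262 + 21.50 + 12.14
= 295.64 mOsm/kg ≈ 295.6 mOsm/kg
Osmolar gap = measured − calculated = 294 − 295.6 = -1.6 mOsm/kg

-1.6 mOsm/kg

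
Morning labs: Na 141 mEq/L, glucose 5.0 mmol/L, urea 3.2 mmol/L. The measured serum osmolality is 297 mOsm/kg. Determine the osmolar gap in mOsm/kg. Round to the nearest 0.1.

6.8 mOsm/kg

Calculated osmolality = 2·Na + glucose + urea
= 2·141 + 5 + 3.2
= 282 + 5 + 3.20
= 290.2 mOsm/kg ≈ 290.2 mOsm/kg
Osmolar gap = measured − calculated = 297 − 290.2 = 6.8 mOsm/kg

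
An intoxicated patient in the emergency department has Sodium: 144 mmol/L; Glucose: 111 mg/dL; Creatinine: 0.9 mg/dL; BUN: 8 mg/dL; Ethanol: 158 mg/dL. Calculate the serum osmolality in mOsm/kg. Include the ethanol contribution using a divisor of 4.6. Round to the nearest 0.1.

331.4 mOsm/kg

Calculated osmolality = 2·Na + glucose/18 + BUN/2.8 + ethanol/4.6
= 2·144 + 111/18 + 8/2.8 + 158/4.6
= 288 + 6.17 + 2.86 + 34.35
= 331.38 mOsm/kg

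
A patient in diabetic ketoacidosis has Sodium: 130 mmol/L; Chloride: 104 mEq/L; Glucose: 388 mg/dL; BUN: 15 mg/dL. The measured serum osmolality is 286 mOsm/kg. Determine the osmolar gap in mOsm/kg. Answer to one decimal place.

Calculated osmolality = 2·Na + glucose/18 + BUN/2.8
= 2·130 + 388/18 + 15/2.8
= 260 + 21.56 + 5.36
= 286.92 mOsm/kg ≈ 286.9 mOsm/kg
Osmolar gap = measured − calculated = 286 − 286.9 = -0.9 mOsm/kg

-0.9 mOsm/kg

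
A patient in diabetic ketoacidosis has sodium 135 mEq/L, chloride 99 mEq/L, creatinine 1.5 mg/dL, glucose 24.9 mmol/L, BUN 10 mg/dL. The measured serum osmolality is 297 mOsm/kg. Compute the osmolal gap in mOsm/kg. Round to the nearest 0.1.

Calculated osmolality = 2·Na + glucose + BUN/2.8
= 2·135 + 24.9 + 10/2.8
= 270 + 24.90 + 3.57
= 298.47 mOsm/kg ≈ 298.5 mOsm/kg
Osmolar gap = measured − calculated = 297 − 298.5 = -1.5 mOsm/kg

-1.5 mOsm/kg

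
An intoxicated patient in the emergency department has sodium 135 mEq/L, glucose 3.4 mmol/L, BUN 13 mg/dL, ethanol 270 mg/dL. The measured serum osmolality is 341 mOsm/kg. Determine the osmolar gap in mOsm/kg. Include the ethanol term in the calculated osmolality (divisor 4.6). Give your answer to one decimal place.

Calculated osmolality = 2·Na + glucose + BUN/2.8 + ethanol/4.6
= 2·135 + 3.4 + 13/2.8 + 270/4.6
= 270 + 3.40 + 4.64 + 58.70
= 336.74 mOsm/kg ≈ 336.7 mOsm/kg
Osmolar gap = measured − calculated = 341 − 336.7 = 4.3 mOsm/kg

4.3 mOsm/kg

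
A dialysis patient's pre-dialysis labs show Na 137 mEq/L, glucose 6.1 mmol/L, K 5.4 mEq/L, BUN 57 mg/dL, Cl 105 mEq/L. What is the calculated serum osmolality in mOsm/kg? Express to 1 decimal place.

300.5 mOsm/kg

Calculated osmolality = 2·Na + glucose + BUN/2.8
= 2·137 + 6.1 + 57/2.8
= 274 + 6.10 + 20.36
= 300.46 mOsm/kg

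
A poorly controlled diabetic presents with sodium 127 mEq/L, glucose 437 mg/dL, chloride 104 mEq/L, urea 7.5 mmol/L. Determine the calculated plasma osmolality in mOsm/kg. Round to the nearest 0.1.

Calculated osmolality = 2·Na + glucose/18 + urea
= 2·127 + 437/18 + 7.5
= 254 + 24.28 + 7.50
= 285.78 mOsm/kg

285.8 mOsm/kg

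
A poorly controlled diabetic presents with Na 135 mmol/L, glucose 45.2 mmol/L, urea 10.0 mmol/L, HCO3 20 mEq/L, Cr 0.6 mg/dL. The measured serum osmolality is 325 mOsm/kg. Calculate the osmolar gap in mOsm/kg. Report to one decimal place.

-0.2 mOsm/kg

Calculated osmolality = 2·Na + glucose + urea
= 2·135 + 45.2 + 10
= 270 + 45.20 + 10
= 325.2 mOsm/kg ≈ 325.2 mOsm/kg
Osmolar gap = measured − calculated = 325 − 325.2 = -0.2 mOsm/kg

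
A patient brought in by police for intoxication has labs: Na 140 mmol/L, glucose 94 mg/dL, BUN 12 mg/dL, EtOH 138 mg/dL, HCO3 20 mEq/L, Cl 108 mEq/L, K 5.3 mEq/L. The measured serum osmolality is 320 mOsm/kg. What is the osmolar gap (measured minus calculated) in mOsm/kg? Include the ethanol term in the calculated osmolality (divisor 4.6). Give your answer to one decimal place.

0.5 mOsm/kg

Calculated osmolality = 2·Na + glucose/18 + BUN/2.8 + ethanol/4.6
= 2·140 + 94/18 + 12/2.8 + 138/4.6
= 280 + 5.22 + 4.29 + 30
= 319.51 mOsm/kg ≈ 319.5 mOsm/kg
Osmolar gap = measured − calculated = 320 − 319.5 = 0.5 mOsm/kg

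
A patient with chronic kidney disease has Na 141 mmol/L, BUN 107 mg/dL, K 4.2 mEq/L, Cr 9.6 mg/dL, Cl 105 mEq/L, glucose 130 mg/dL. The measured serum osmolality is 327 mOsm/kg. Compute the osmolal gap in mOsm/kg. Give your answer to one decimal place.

-0.4 mOsm/kg

Calculated osmolality = 2·Na + glucose/18 + BUN/2.8
= 2·141 + 130/18 + 107/2.8
= 282 + 7.22 + 38.21
= 327.43 mOsm/kg ≈ 327.4 mOsm/kg
Osmolar gap = measured − calculated = 327 − 327.4 = -0.4 mOsm/kg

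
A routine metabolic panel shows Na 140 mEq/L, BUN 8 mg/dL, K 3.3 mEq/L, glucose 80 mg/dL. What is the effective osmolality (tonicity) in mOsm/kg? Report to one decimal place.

Effective osmolality excludes urea (freely permeant across cell membranes):
2·Na + glucose/18
= 2·140 + 80/18
= 280 + 4.44
= 284.44 mOsm/kg

284.4 mOsm/kg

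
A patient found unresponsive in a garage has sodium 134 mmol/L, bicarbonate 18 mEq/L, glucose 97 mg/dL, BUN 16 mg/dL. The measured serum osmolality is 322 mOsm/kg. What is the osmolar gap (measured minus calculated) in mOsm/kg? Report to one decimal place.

Calculated osmolality = 2·Na + glucose/18 + BUN/2.8
= 2·134 + 97/18 + 16/2.8
= 268 + 5.39 + 5.71
= 279.1 mOsm/kg ≈ 279.1 mOsm/kg
Osmolar gap = measured − calculated = 322 − 279.1 = 42.9 mOsm/kg

42.9 mOsm/kg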